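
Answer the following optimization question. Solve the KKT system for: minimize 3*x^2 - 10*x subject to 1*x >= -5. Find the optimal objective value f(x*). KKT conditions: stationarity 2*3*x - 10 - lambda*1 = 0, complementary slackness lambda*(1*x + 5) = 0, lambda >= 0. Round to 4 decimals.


Step 1: Try lambda = 0 (constraint inactive).
Stationarity: 2*3*x - 10 = 0
x* = 10/(2*3) = 5/3 = 1.6667 (rounded; the exact value 5/3 is used below)
Check constraint: 1*1.6667 = 1.6667 >= -5 -- satisfied.
Step 2: Compute optimal value.
f(x*) = 3*(5/3)^2 - 10*(5/3) = -8.3333


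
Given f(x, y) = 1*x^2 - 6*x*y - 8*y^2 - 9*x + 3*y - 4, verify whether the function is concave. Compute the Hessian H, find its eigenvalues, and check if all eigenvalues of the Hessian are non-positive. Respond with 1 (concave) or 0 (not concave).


The Hessian of f(x,y) = 1*x^2 - 6*x*y - 8*y^2 - 9*x + 3*y - 4 is:
H = [[2, -6], [-6, -16]]
Trace = 2 - 16 = -14
Determinant = 2*-16 - (-6)^2 = -68
Discriminant = (-14)^2 - 4*-68 = 468.0
Eigenvalues: lambda_1 = -17.8167, lambda_2 = 3.8167
The function is not concave.

0


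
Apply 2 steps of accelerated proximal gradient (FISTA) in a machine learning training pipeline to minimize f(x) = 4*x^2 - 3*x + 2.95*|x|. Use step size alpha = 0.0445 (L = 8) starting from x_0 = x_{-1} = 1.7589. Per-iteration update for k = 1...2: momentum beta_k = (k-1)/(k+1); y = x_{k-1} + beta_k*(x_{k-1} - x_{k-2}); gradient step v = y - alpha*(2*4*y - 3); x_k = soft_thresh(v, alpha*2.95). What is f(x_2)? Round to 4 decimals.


FISTA on f(x) = 4*x^2 - 3*x + 2.95*|x|
L = 8, alpha = 0.0445
Iteration 1: beta = 0.0, y = 1.7589 + 0.0*(1.7589 - 1.7589) = 1.7589
  grad(y) = 11.0712, v = y - alpha*grad = 1.2662
  prox(v) = soft_thresh(1.2662, 0.1313) = 1.135
Iteration 2: beta = 0.3333, y = 1.135 + 0.3333*(1.135 - 1.7589) = 0.927
  grad(y) = 4.4158, v = y - alpha*grad = 0.7305
  prox(v) = soft_thresh(0.7305, 0.1313) = 0.5992
f(x_2) = 4*0.5992^2 - 3*0.5992 + 2.95*|0.5992| = 1.4062


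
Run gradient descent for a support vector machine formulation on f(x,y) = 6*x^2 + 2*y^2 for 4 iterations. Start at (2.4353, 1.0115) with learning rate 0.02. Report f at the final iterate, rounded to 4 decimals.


Gradient descent on f(x,y) = 6*x^2 + 2*y^2.
Starting point: (2.4353, 1.0115), alpha = 0.02
Step 1: grad_x = 2*6*2.4353 = 29.2236, grad_y = 2*2*1.0115 = 4.046
  x_1 = 2.4353 - 0.02*29.2236 = 1.8508
  y_1 = 1.0115 - 0.02*4.046 = 0.9306
Step 2: grad_x = 2*6*1.8508 = 22.2099, grad_y = 2*2*0.9306 = 3.7223
  x_2 = 1.8508 - 0.02*22.2099 = 1.4066
  y_2 = 0.9306 - 0.02*3.7223 = 0.8561
Step 3: grad_x = 2*6*1.4066 = 16.8796, grad_y = 2*2*0.8561 = 3.4245
  x_3 = 1.4066 - 0.02*16.8796 = 1.069
  y_3 = 0.8561 - 0.02*3.4245 = 0.7876
Step 4: grad_x = 2*6*1.069 = 12.8285, grad_y = 2*2*0.7876 = 3.1506
  x_4 = 1.069 - 0.02*12.8285 = 0.8125
  y_4 = 0.7876 - 0.02*3.1506 = 0.7246
f(0.8125, 0.7246) = 6*0.8125^2 + 2*0.7246^2 = 5.0108


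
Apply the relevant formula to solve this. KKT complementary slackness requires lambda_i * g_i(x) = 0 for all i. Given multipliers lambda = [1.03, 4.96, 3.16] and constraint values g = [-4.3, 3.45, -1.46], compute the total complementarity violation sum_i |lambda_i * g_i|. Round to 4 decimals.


KKT complementary slackness check:
lambda_1 * g_1 = 1.03 * -4.3 = -4.429
lambda_2 * g_2 = 4.96 * 3.45 = 17.112
lambda_3 * g_3 = 3.16 * -1.46 = -4.6136
Total violation = 4.429 + 17.112 + 4.6136 = 26.1546


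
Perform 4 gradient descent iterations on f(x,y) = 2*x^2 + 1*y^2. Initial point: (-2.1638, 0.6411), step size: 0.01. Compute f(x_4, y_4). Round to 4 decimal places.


Gradient descent on f(x,y) = 2*x^2 + 1*y^2.
Starting point: (-2.1638, 0.6411), alpha = 0.01
Step 1: grad_x = 2*2*-2.1638 = -8.6552, grad_y = 2*1*0.6411 = 1.2822
  x_1 = -2.1638 - 0.01*-8.6552 = -2.0772
  y_1 = 0.6411 - 0.01*1.2822 = 0.6283
Step 2: grad_x = 2*2*-2.0772 = -8.309, grad_y = 2*1*0.6283 = 1.2566
  x_2 = -2.0772 - 0.01*-8.309 = -1.9942
  y_2 = 0.6283 - 0.01*1.2566 = 0.6157
Step 3: grad_x = 2*2*-1.9942 = -7.9766, grad_y = 2*1*0.6157 = 1.2314
  x_3 = -1.9942 - 0.01*-7.9766 = -1.9144
  y_3 = 0.6157 - 0.01*1.2314 = 0.6034
Step 4: grad_x = 2*2*-1.9144 = -7.6576, grad_y = 2*1*0.6034 = 1.2068
  x_4 = -1.9144 - 0.01*-7.6576 = -1.8378
  y_4 = 0.6034 - 0.01*1.2068 = 0.5913
f(-1.8378, 0.5913) = 2*(-1.8378)^2 + 1*0.5913^2 = 7.1048


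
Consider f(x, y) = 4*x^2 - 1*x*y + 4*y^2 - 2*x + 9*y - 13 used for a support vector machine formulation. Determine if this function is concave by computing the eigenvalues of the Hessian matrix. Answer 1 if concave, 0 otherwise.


The Hessian of f(x,y) = 4*x^2 - 1*x*y + 4*y^2 - 2*x + 9*y - 13 is:
H = [[8, -1], [-1, 8]]
Trace = 8 + 8 = 16
Determinant = 8*8 - (-1)^2 = 63
Discriminant = (16)^2 - 4*63 = 4.0
Eigenvalues: lambda_1 = 7.0, lambda_2 = 9.0
The function is not concave.

0


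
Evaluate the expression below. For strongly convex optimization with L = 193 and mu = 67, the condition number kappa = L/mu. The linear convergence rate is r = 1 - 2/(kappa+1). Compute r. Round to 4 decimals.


Step 1: Compute the condition number.
kappa = L/mu = 193/67 = 2.8806
Step 2: Compute the convergence rate.
r = 1 - 2/(kappa + 1) = 1 - 2*mu/(L + mu) = (L - mu)/(L + mu) = 126/260 = 0.4846


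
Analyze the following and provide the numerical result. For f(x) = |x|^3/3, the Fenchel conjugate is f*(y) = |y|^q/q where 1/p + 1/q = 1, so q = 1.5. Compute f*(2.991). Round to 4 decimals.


The conjugate exponent q satisfies 1/p + 1/q = 1.
p = 3, so q = 3/(3 - 1) = 1.5
|y|^q = 2.991^1.5 = 5.1728
f*(2.991) = 5.1728 / 1.5 = 3.4485


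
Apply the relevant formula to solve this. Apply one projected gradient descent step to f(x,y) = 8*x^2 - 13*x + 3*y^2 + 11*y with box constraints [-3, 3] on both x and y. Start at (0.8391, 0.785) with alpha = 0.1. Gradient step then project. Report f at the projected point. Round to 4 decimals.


Step 1: Compute gradient at (0.8391, 0.785).
grad_x = 2*8*0.8391 - 13 = 0.4256
grad_y = 2*3*0.785 + 11 = 15.71
Step 2: Gradient step.
x_raw = 0.8391 - 0.1*0.4256 = 0.7965
y_raw = 0.785 - 0.1*15.71 = -0.786
Step 3: Project onto [-3, 3].
x_proj = clip(0.7965) = 0.7965
y_proj = clip(-0.786) = -0.786
Step 4: Evaluate f.
f(0.7965, -0.786) = -12.0718


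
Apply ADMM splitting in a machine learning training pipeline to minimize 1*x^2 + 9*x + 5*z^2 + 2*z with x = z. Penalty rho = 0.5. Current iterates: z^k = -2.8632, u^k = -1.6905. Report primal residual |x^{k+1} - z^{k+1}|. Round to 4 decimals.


ADMM iteration with rho = 0.5, z^k = -2.8632, u^k = -1.6905
Step 1: x-update.
Minimize 1*x^2 + 9*x + (0.5/2)*(x + 2.8632 - 1.6905)^2
FOC: (2*1 + 0.5)*x = -9 + 0.5*(-2.8632 + 1.6905)
x^{k+1} = -3.8345
Step 2: z-update.
Minimize 5*z^2 + 2*z + (0.5/2)*(-3.8345 - z - 1.6905)^2
FOC: (2*5 + 0.5)*z = -2 + 0.5*(-3.8345 - 1.6905)
z^{k+1} = -0.4536
Step 3: u-update.
u^{k+1} = -1.6905 - 3.8345 + 0.4536 = -5.0715
Step 4: Primal residual = |-3.8345 + 0.4536| = 3.381


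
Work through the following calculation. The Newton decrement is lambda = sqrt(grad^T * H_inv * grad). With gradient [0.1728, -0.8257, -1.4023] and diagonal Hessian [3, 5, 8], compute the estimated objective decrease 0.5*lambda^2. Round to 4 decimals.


Step 1: H is diagonal, so H^(-1) * g = [0.0576, -0.1651, -0.1753].
Step 2: g^T H^(-1) g = sum_i g_i^2 / H_ii
  = (0.1728)^2/3 + (-0.8257)^2/5 + (-1.4023)^2/8
  = 0.01 + 0.1364 + 0.2458 = 0.3921
Step 3: Objective decrease = 0.5 * g^T H^(-1) g = 0.1961


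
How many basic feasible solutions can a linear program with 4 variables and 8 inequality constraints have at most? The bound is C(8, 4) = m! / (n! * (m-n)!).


Each vertex corresponds to some choice of n active constraints out of m, so the number of vertices is at most C(m, n) = m! / (n!(m-n)!).
m = 8, n = 4
Numerator: 8 * 7 * 6 * 5
Denominator: 4! = 24
C(8, 4) = 70


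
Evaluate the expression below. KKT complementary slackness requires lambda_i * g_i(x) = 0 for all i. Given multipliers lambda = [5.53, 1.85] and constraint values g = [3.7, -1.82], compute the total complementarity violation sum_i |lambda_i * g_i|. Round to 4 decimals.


KKT complementary slackness check:
lambda_1 * g_1 = 5.53 * 3.7 = 20.461
lambda_2 * g_2 = 1.85 * -1.82 = -3.367
Total violation = 20.461 + 3.367 = 23.828


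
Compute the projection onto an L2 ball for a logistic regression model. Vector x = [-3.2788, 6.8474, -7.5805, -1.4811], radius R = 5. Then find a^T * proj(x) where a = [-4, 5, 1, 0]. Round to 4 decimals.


Step 1: Compute ||x|| (intermediates to 6 decimals).
||x|| = sqrt((-3.2788)^2 + 6.8474^2 + (-7.5805)^2 + (-1.4811)^2) = 10.830284
Step 2: Project.
Since ||x|| > R, scale = R/||x|| = 5/10.830284 = 0.461668, proj(x) = scale * x
proj(x) = [-1.513717, 3.161225, -3.499674, -0.683776]
Step 3: Dot product.
a^T * proj(x) = -4*(-1.513717) + 5*3.161225 + 1*(-3.499674) + 0*(-0.683776) = 18.3613


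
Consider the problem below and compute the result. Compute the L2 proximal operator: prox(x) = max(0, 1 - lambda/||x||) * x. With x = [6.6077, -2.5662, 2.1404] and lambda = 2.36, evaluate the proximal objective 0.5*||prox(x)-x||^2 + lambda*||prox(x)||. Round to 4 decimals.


Step 1: Compute ||x||.
||x|| = 7.4046
Step 2: Compute scaling factor.
scale = max(0, 1 - 2.36/7.4046) = 0.6813
Step 3: prox(x) = [4.5017, -1.7483, 1.4582]
||prox(x)|| = 5.0446
Step 4: Proximal objective.
0.5*||prox-x||^2 = 2.7848
lambda*||prox|| = 11.9053
Total = 14.6901


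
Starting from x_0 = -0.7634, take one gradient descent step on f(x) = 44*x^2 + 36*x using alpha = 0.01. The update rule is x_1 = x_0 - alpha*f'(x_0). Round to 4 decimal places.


We compute the gradient at x_0 and apply the update.
f'(x) = 88*x + 36
f'(-0.7634) = 88*-0.7634 + 36 = -31.1792
x_1 = -0.7634 - 0.01*-31.1792 = -0.4516


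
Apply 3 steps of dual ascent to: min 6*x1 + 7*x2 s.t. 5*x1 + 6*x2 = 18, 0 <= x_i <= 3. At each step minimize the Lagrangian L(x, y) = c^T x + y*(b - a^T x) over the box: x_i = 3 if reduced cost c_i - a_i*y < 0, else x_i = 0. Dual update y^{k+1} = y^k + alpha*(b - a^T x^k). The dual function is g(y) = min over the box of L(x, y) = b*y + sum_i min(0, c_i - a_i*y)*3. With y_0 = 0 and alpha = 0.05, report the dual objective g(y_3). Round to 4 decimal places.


Dual ascent for LP: min 6*x1 + 7*x2, 5*x1 + 6*x2 = 18, 0 <= x_i <= 3
Step 1: y^k = 0.0, reduced costs: (6.0, 7.0)
  x^k = (0.0, 0.0), subgradient = b - a^T x = 18.0
  y^{k+1} = 0.0 + 0.05*18.0 = 0.9
Step 2: y^k = 0.9, reduced costs: (1.5, 1.6)
  x^k = (0.0, 0.0), subgradient = b - a^T x = 18.0
  y^{k+1} = 0.9 + 0.05*18.0 = 1.8
Step 3: y^k = 1.8, reduced costs: (-3.0, -3.8)
  x^k = (3.0, 3.0), subgradient = b - a^T x = -15.0
  y^{k+1} = 1.8 + 0.05*-15.0 = 1.05
Dual objective at y_3 = 1.05: reduced costs (0.75, 0.7), box minimizer x = (0.0, 0.0)
g(y_3) = b*y + (c1 - a1*y)*x1 + (c2 - a2*y)*x2 = 18*1.05 + 0.75*0.0 + 0.7*0.0 = 18.9 + 0.0 + 0.0 = 18.9


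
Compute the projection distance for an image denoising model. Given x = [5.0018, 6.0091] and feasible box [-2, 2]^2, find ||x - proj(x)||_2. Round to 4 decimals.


Project each component onto [-2, 2].
clip(5.0018) = 2.0, clip(6.0091) = 2.0
Projection = [2.0, 2.0]
Squared diffs: [9.0108, 16.0729]
Distance = sqrt(25.0837) = 5.0084


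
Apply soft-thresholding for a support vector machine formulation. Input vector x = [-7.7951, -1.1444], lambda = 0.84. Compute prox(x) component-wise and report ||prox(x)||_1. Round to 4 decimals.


Soft-thresholding with lambda = 0.84:
prox(-7.7951) = sign(-7.7951)*max(|-7.7951| - 0.84, 0) = -6.9551
prox(-1.1444) = sign(-1.1444)*max(|-1.1444| - 0.84, 0) = -0.3044
prox(x) = [-6.9551, -0.3044]
||prox(x)||_1 = 6.9551 + 0.3044 = 7.2595


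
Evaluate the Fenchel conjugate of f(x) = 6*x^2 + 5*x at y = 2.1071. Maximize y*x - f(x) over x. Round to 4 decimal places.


f*(y) = sup_x {y*x - a*x^2 - b*x} = sup_x {(y-b)*x - a*x^2}
FOC: (y - b) - 2a*x = 0 => x* = (y - b)/(2a)
x* = (2.1071 - 5)/(2*6) = -0.2411
f*(2.1071) = (y-b)^2/(4a) = (2.1071 - 5)^2/(4*6)
= 8.3689/24 = 0.3487


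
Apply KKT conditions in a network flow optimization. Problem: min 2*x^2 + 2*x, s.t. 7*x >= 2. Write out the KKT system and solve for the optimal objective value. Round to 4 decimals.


Step 1: Try lambda = 0 (constraint inactive).
x_unc = -2/(2*2) = -0.5
Check: 7*-0.5 = -3.5 < 2 -- violated!
Step 2: Constraint must be active: 7*x = 2
x* = 2/7 = 0.2857 (rounded; the exact value 2/7 is used below)
lambda = (2*2*(2/7) + 2)/7 = 0.449
Step 3: Compute optimal value.
f(x*) = 2*(2/7)^2 + 2*(2/7) = 0.7347


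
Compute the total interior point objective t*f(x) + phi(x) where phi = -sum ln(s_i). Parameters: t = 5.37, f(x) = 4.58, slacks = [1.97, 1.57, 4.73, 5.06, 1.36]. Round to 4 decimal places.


Step 1: Compute log-barrier.
ln values: [0.678, 0.4511, 1.5539, 1.6214, 0.3075]
phi = -(0.678 + 0.4511 + 1.5539 + 1.6214 + 0.3075) = -4.6119
Step 2: Compute augmented objective.
t*f(x) = 5.37*4.58 = 24.5946
Total = 24.5946 - 4.6119 = 19.9827


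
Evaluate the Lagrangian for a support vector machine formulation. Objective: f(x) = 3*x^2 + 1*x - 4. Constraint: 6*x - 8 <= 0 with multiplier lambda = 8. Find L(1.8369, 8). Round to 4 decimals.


Step 1: Evaluate f(x).
f(1.8369) = 3*1.8369^2 + 1*1.8369 - 4 = 7.9595
Step 2: Evaluate g(x).
g(1.8369) = 6*1.8369 - 8 = 3.0214
Step 3: Compute Lagrangian.
L = 7.9595 + 8*3.0214 = 32.1307


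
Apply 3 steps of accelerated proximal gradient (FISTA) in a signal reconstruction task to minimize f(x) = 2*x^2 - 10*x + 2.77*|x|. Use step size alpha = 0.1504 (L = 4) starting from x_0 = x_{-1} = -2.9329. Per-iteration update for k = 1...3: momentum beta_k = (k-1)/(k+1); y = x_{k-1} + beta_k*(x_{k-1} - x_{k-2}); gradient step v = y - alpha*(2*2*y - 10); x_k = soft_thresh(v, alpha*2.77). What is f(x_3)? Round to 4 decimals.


FISTA on f(x) = 2*x^2 - 10*x + 2.77*|x|
L = 4, alpha = 0.1504
Iteration 1: beta = 0.0, y = -2.9329 + 0.0*(-2.9329 + 2.9329) = -2.9329
  grad(y) = -21.7316, v = y - alpha*grad = 0.3355
  prox(v) = soft_thresh(0.3355, 0.4166) = 0.0
Iteration 2: beta = 0.3333, y = 0.0 + 0.3333*(0.0 + 2.9329) = 0.9776
  grad(y) = -6.0895, v = y - alpha*grad = 1.8935
  prox(v) = soft_thresh(1.8935, 0.4166) = 1.4769
Iteration 3: beta = 0.5, y = 1.4769 + 0.5*(1.4769 - 0.0) = 2.2153
  grad(y) = -1.1387, v = y - alpha*grad = 2.3866
  prox(v) = soft_thresh(2.3866, 0.4166) = 1.97
f(x_3) = 2*1.97^2 - 10*1.97 + 2.77*|1.97| = -6.4813


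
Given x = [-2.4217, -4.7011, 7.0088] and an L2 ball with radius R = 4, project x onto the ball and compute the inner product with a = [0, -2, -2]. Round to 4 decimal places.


Step 1: Compute ||x|| (intermediates to 6 decimals).
||x|| = sqrt((-2.4217)^2 + (-4.7011)^2 + 7.0088^2) = 8.779991
Step 2: Project.
Since ||x|| > R, scale = R/||x|| = 4/8.779991 = 0.455581, proj(x) = scale * x
proj(x) = [-1.103281, -2.141732, 3.193076]
Step 3: Dot product.
a^T * proj(x) = 0*(-1.103281) - 2*(-2.141732) - 2*3.193076 = -2.1027


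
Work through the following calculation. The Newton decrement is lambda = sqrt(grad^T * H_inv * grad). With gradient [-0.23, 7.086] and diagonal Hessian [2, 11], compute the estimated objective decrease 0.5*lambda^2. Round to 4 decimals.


Step 1: H is diagonal, so H^(-1) * g = [-0.115, 0.6442].
Step 2: g^T H^(-1) g = sum_i g_i^2 / H_ii
  = (-0.23)^2/2 + (7.086)^2/11
  = 0.0265 + 4.5647 = 4.5911
Step 3: Objective decrease = 0.5 * g^T H^(-1) g = 2.2956


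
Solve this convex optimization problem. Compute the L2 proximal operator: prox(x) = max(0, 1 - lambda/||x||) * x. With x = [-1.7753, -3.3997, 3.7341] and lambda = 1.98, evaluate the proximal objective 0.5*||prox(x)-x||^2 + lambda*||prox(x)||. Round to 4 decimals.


Step 1: Compute ||x||.
||x|| = 5.3529
Step 2: Compute scaling factor.
scale = max(0, 1 - 1.98/5.3529) = 0.6301
Step 3: prox(x) = [-1.1186, -2.1422, 2.3529]
||prox(x)|| = 3.3729
Step 4: Proximal objective.
0.5*||prox-x||^2 = 1.9602
lambda*||prox|| = 6.6783
Total = 8.6385


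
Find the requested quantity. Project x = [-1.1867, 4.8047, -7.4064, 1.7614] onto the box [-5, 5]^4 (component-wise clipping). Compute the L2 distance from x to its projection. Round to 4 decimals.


Project each component onto [-5, 5].
clip(-1.1867) = -1.1867, clip(4.8047) = 4.8047, clip(-7.4064) = -5.0, clip(1.7614) = 1.7614
Projection = [-1.1867, 4.8047, -5.0, 1.7614]
Squared diffs: [0.0, 0.0, 5.7908, 0.0]
Distance = sqrt(5.7908) = 2.4064


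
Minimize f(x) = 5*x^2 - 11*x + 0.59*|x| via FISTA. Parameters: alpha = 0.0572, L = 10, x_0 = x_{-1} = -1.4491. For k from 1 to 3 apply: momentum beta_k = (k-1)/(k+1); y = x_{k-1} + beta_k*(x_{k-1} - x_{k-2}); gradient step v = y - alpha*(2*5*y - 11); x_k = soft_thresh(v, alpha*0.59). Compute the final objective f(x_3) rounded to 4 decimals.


FISTA on f(x) = 5*x^2 - 11*x + 0.59*|x|
L = 10, alpha = 0.0572
Iteration 1: beta = 0.0, y = -1.4491 + 0.0*(-1.4491 + 1.4491) = -1.4491
  grad(y) = -25.491, v = y - alpha*grad = 0.009
  prox(v) = soft_thresh(0.009, 0.0337) = 0.0
Iteration 2: beta = 0.3333, y = 0.0 + 0.3333*(0.0 + 1.4491) = 0.483
  grad(y) = -6.1697, v = y - alpha*grad = 0.8359
  prox(v) = soft_thresh(0.8359, 0.0337) = 0.8022
Iteration 3: beta = 0.5, y = 0.8022 + 0.5*(0.8022 - 0.0) = 1.2033
  grad(y) = 1.0329, v = y - alpha*grad = 1.1442
  prox(v) = soft_thresh(1.1442, 0.0337) = 1.1105
f(x_3) = 5*1.1105^2 - 11*1.1105 + 0.59*|1.1105| = -5.3943


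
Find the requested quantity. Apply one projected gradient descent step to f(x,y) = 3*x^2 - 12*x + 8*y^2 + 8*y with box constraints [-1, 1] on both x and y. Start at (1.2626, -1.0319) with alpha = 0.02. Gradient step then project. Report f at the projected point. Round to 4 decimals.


Step 1: Compute gradient at (1.2626, -1.0319).
grad_x = 2*3*1.2626 - 12 = -4.4244
grad_y = 2*8*-1.0319 + 8 = -8.5104
Step 2: Gradient step.
x_raw = 1.2626 - 0.02*-4.4244 = 1.3511
y_raw = -1.0319 - 0.02*-8.5104 = -0.8617
Step 3: Project onto [-1, 1].
x_proj = clip(1.3511) = 1.0
y_proj = clip(-0.8617) = -0.8617
Step 4: Evaluate f.
f(1.0, -0.8617) = -9.9534


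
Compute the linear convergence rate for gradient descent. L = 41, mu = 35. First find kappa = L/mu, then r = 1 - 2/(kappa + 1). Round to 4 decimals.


Step 1: Compute the condition number.
kappa = L/mu = 41/35 = 1.1714
Step 2: Compute the convergence rate.
r = 1 - 2/(kappa + 1) = 1 - 2*mu/(L + mu) = (L - mu)/(L + mu) = 6/76 = 0.0789


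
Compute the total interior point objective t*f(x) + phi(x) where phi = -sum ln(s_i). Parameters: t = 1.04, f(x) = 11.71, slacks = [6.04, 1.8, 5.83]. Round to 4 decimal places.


Step 1: Compute log-barrier.
ln values: [1.7984, 0.5878, 1.763]
phi = -(1.7984 + 0.5878 + 1.763) = -4.1492
Step 2: Compute augmented objective.
t*f(x) = 1.04*11.71 = 12.1784
Total = 12.1784 - 4.1492 = 8.0292


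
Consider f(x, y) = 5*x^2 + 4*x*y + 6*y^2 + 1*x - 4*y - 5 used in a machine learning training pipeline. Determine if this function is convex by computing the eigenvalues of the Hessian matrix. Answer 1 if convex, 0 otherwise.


The Hessian of f(x,y) = 5*x^2 + 4*x*y + 6*y^2 + 1*x - 4*y - 5 is:
H = [[10, 4], [4, 12]]
Trace = 10 + 12 = 22
Determinant = 10*12 - (4)^2 = 104
Discriminant = (22)^2 - 4*104 = 68.0
Eigenvalues: lambda_1 = 6.8769, lambda_2 = 15.1231
The function is convex.

1


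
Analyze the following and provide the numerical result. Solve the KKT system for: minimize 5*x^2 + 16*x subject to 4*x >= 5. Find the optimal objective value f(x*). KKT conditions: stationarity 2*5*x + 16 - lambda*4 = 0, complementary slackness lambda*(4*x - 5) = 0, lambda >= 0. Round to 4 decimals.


Step 1: Try lambda = 0 (constraint inactive).
x_unc = -16/(2*5) = -1.6
Check: 4*-1.6 = -6.4 < 5 -- violated!
Step 2: Constraint must be active: 4*x = 5
x* = 5/4 = 1.25
lambda = (2*5*1.25 + 16)/4 = 7.125
Step 3: Compute optimal value.
f(x*) = 5*1.25^2 + 16*1.25 = 27.8125


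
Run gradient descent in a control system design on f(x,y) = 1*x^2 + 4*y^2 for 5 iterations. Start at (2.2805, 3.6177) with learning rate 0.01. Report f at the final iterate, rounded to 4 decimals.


Gradient descent on f(x,y) = 1*x^2 + 4*y^2.
Starting point: (2.2805, 3.6177), alpha = 0.01
Step 1: grad_x = 2*1*2.2805 = 4.561, grad_y = 2*4*3.6177 = 28.9416
  x_1 = 2.2805 - 0.01*4.561 = 2.2349
  y_1 = 3.6177 - 0.01*28.9416 = 3.3283
Step 2: grad_x = 2*1*2.2349 = 4.4698, grad_y = 2*4*3.3283 = 26.6263
  x_2 = 2.2349 - 0.01*4.4698 = 2.1902
  y_2 = 3.3283 - 0.01*26.6263 = 3.062
Step 3: grad_x = 2*1*2.1902 = 4.3804, grad_y = 2*4*3.062 = 24.4962
  x_3 = 2.1902 - 0.01*4.3804 = 2.1464
  y_3 = 3.062 - 0.01*24.4962 = 2.8171
Step 4: grad_x = 2*1*2.1464 = 4.2928, grad_y = 2*4*2.8171 = 22.5365
  x_4 = 2.1464 - 0.01*4.2928 = 2.1035
  y_4 = 2.8171 - 0.01*22.5365 = 2.5917
Step 5: grad_x = 2*1*2.1035 = 4.2069, grad_y = 2*4*2.5917 = 20.7336
  x_5 = 2.1035 - 0.01*4.2069 = 2.0614
  y_5 = 2.5917 - 0.01*20.7336 = 2.3844
f(2.0614, 2.3844) = 1*2.0614^2 + 4*2.3844^2 = 26.99


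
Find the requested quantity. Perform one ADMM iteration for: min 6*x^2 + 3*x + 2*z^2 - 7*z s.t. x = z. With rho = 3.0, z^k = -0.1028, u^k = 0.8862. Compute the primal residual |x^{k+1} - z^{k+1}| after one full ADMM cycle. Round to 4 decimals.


ADMM iteration with rho = 3.0, z^k = -0.1028, u^k = 0.8862
Step 1: x-update.
Minimize 6*x^2 + 3*x + (3.0/2)*(x + 0.1028 + 0.8862)^2
FOC: (2*6 + 3.0)*x = -3 + 3.0*(-0.1028 - 0.8862)
x^{k+1} = -0.3978
Step 2: z-update.
Minimize 2*z^2 - 7*z + (3.0/2)*(-0.3978 - z + 0.8862)^2
FOC: (2*2 + 3.0)*z = 7 + 3.0*(-0.3978 + 0.8862)
z^{k+1} = 1.2093
Step 3: u-update.
u^{k+1} = 0.8862 - 0.3978 - 1.2093 = -0.7209
Step 4: Primal residual = |-0.3978 - 1.2093| = 1.6071


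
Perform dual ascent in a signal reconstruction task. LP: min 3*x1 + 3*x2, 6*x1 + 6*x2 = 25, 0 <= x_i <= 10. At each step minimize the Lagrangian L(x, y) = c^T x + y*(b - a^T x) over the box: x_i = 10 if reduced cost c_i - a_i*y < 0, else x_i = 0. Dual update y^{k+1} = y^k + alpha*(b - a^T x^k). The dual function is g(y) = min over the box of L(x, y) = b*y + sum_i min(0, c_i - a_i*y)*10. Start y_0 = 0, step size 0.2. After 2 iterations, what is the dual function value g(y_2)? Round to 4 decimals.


Dual ascent for LP: min 3*x1 + 3*x2, 6*x1 + 6*x2 = 25, 0 <= x_i <= 10
Step 1: y^k = 0.0, reduced costs: (3.0, 3.0)
  x^k = (0.0, 0.0), subgradient = b - a^T x = 25.0
  y^{k+1} = 0.0 + 0.2*25.0 = 5.0
Step 2: y^k = 5.0, reduced costs: (-27.0, -27.0)
  x^k = (10.0, 10.0), subgradient = b - a^T x = -95.0
  y^{k+1} = 5.0 + 0.2*-95.0 = -14.0
Dual objective at y_2 = -14.0: reduced costs (87.0, 87.0), box minimizer x = (0.0, 0.0)
g(y_2) = b*y + (c1 - a1*y)*x1 + (c2 - a2*y)*x2 = 25*(-14.0) + 87.0*0.0 + 87.0*0.0 = -350.0 + 0.0 + 0.0 = -350.0


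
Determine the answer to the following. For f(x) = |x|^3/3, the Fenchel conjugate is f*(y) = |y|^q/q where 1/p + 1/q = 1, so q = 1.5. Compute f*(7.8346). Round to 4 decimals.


The conjugate exponent q satisfies 1/p + 1/q = 1.
p = 3, so q = 3/(3 - 1) = 1.5
|y|^q = 7.8346^1.5 = 21.9293
f*(7.8346) = 21.9293 / 1.5 = 14.6195


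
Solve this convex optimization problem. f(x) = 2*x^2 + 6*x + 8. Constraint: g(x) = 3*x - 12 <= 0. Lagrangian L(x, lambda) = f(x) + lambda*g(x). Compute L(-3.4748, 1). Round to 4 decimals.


Step 1: Evaluate f(x).
f(-3.4748) = 2*(-3.4748)^2 + 6*(-3.4748) + 8 = 11.2997
Step 2: Evaluate g(x).
g(-3.4748) = 3*-3.4748 - 12 = -22.4244
Step 3: Compute Lagrangian.
L = 11.2997 + 1*-22.4244 = -11.1247


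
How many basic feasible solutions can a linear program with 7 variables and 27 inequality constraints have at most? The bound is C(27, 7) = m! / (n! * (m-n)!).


Each vertex corresponds to some choice of n active constraints out of m, so the number of vertices is at most C(m, n) = m! / (n!(m-n)!).
m = 27, n = 7
Numerator: 27 * 26 * 25 * 24 * 23 * 22 * 21
Denominator: 7! = 5040
C(27, 7) = 888030


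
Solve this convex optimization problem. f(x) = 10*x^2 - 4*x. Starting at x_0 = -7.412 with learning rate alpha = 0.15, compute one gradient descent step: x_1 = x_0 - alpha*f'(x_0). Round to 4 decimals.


We compute the gradient at x_0 and apply the update.
f'(x) = 20*x - 4
f'(-7.412) = 20*-7.412 - 4 = -152.24
x_1 = -7.412 - 0.15*-152.24 = 15.424


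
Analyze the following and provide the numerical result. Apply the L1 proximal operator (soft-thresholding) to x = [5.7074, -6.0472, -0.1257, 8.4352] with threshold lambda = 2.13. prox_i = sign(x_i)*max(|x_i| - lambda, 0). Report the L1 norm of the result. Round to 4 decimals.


Soft-thresholding with lambda = 2.13:
prox(5.7074) = sign(5.7074)*max(|5.7074| - 2.13, 0) = 3.5774
prox(-6.0472) = sign(-6.0472)*max(|-6.0472| - 2.13, 0) = -3.9172
prox(-0.1257) = sign(-0.1257)*max(|-0.1257| - 2.13, 0) = 0.0
prox(8.4352) = sign(8.4352)*max(|8.4352| - 2.13, 0) = 6.3052
prox(x) = [3.5774, -3.9172, 0.0, 6.3052]
||prox(x)||_1 = 3.5774 + 3.9172 + 0.0 + 6.3052 = 13.7998


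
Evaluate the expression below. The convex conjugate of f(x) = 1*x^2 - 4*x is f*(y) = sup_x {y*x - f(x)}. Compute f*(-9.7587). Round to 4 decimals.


f*(y) = sup_x {y*x - a*x^2 - b*x} = sup_x {(y-b)*x - a*x^2}
FOC: (y - b) - 2a*x = 0 => x* = (y - b)/(2a)
x* = (-9.7587 + 4)/(2*1) = -2.8794
f*(-9.7587) = (y-b)^2/(4a) = (-9.7587 + 4)^2/(4*1)
= 33.1626/4 = 8.2907


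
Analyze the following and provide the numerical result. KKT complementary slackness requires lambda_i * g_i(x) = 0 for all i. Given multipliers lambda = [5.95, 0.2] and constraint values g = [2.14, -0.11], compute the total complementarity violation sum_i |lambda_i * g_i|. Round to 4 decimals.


KKT complementary slackness check:
lambda_1 * g_1 = 5.95 * 2.14 = 12.733
lambda_2 * g_2 = 0.2 * -0.11 = -0.022
Total violation = 12.733 + 0.022 = 12.755


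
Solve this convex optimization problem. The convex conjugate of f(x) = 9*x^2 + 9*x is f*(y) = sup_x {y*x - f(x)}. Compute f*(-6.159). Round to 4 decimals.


f*(y) = sup_x {y*x - a*x^2 - b*x} = sup_x {(y-b)*x - a*x^2}
FOC: (y - b) - 2a*x = 0 => x* = (y - b)/(2a)
x* = (-6.159 - 9)/(2*9) = -0.8422
f*(-6.159) = (y-b)^2/(4a) = (-6.159 - 9)^2/(4*9)
= 229.7953/36 = 6.3832


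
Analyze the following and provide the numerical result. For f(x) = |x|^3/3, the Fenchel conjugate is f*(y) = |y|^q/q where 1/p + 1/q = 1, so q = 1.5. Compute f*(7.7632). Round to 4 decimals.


The conjugate exponent q satisfies 1/p + 1/q = 1.
p = 3, so q = 3/(3 - 1) = 1.5
|y|^q = 7.7632^1.5 = 21.6302
f*(7.7632) = 21.6302 / 1.5 = 14.4202


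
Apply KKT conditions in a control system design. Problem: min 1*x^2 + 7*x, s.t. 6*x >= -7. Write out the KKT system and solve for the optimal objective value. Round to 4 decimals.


Step 1: Try lambda = 0 (constraint inactive).
x_unc = -7/(2*1) = -3.5
Check: 6*-3.5 = -21.0 < -7 -- violated!
Step 2: Constraint must be active: 6*x = -7
x* = -7/6 = -1.1667 (rounded; the exact value -7/6 is used below)
lambda = (2*1*(-7/6) + 7)/6 = 0.7778
Step 3: Compute optimal value.
f(x*) = 1*(-7/6)^2 + 7*(-7/6) = -6.8056


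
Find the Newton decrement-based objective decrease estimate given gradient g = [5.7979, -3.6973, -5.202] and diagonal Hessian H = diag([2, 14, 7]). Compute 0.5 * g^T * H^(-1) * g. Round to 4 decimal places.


Step 1: H is diagonal, so H^(-1) * g = [2.899, -0.2641, -0.7431].
Step 2: g^T H^(-1) g = sum_i g_i^2 / H_ii
  = (5.7979)^2/2 + (-3.6973)^2/14 + (-5.202)^2/7
  = 16.8078 + 0.9764 + 3.8658 = 21.6501
Step 3: Objective decrease = 0.5 * g^T H^(-1) g = 10.825


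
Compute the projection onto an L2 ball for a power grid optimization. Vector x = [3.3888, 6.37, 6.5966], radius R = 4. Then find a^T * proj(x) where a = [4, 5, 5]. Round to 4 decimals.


Step 1: Compute ||x|| (intermediates to 6 decimals).
||x|| = sqrt(3.3888^2 + 6.37^2 + 6.5966^2) = 9.776298
Step 2: Project.
Since ||x|| > R, scale = R/||x|| = 4/9.776298 = 0.409153, proj(x) = scale * x
proj(x) = [1.386538, 2.606305, 2.699019]
Step 3: Dot product.
a^T * proj(x) = 4*1.386538 + 5*2.606305 + 5*2.699019 = 32.0728


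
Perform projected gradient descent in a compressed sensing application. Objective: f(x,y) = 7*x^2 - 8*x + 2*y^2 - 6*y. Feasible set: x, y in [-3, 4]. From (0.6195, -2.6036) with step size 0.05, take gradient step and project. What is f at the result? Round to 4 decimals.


Step 1: Compute gradient at (0.6195, -2.6036).
grad_x = 2*7*0.6195 - 8 = 0.673
grad_y = 2*2*-2.6036 - 6 = -16.4144
Step 2: Gradient step.
x_raw = 0.6195 - 0.05*0.673 = 0.5859
y_raw = -2.6036 - 0.05*-16.4144 = -1.7829
Step 3: Project onto [-3, 4].
x_proj = clip(0.5859) = 0.5859
y_proj = clip(-1.7829) = -1.7829
Step 4: Evaluate f.
f(0.5859, -1.7829) = 14.7703


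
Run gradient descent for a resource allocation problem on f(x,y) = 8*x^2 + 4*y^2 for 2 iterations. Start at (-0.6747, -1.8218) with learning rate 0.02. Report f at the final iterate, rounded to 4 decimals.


Gradient descent on f(x,y) = 8*x^2 + 4*y^2.
Starting point: (-0.6747, -1.8218), alpha = 0.02
Step 1: grad_x = 2*8*-0.6747 = -10.7952, grad_y = 2*4*-1.8218 = -14.5744
  x_1 = -0.6747 - 0.02*-10.7952 = -0.4588
  y_1 = -1.8218 - 0.02*-14.5744 = -1.5303
Step 2: grad_x = 2*8*-0.4588 = -7.3407, grad_y = 2*4*-1.5303 = -12.2425
  x_2 = -0.4588 - 0.02*-7.3407 = -0.312
  y_2 = -1.5303 - 0.02*-12.2425 = -1.2855
f(-0.312, -1.2855) = 8*(-0.312)^2 + 4*(-1.2855)^2 = 7.3883


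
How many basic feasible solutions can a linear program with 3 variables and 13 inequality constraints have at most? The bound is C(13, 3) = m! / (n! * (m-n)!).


Each vertex corresponds to some choice of n active constraints out of m, so the number of vertices is at most C(m, n) = m! / (n!(m-n)!).
m = 13, n = 3
Numerator: 13 * 12 * 11
Denominator: 3! = 6
C(13, 3) = 286


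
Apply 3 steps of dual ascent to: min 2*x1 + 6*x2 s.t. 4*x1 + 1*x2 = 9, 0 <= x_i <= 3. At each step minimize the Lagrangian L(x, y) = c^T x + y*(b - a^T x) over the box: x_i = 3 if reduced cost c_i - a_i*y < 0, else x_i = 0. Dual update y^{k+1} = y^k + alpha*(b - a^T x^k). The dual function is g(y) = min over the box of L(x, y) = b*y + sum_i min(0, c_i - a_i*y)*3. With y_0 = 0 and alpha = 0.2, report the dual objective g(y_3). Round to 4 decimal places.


Dual ascent for LP: min 2*x1 + 6*x2, 4*x1 + 1*x2 = 9, 0 <= x_i <= 3
Step 1: y^k = 0.0, reduced costs: (2.0, 6.0)
  x^k = (0.0, 0.0), subgradient = b - a^T x = 9.0
  y^{k+1} = 0.0 + 0.2*9.0 = 1.8
Step 2: y^k = 1.8, reduced costs: (-5.2, 4.2)
  x^k = (3.0, 0.0), subgradient = b - a^T x = -3.0
  y^{k+1} = 1.8 + 0.2*-3.0 = 1.2
Step 3: y^k = 1.2, reduced costs: (-2.8, 4.8)
  x^k = (3.0, 0.0), subgradient = b - a^T x = -3.0
  y^{k+1} = 1.2 + 0.2*-3.0 = 0.6
Dual objective at y_3 = 0.6: reduced costs (-0.4, 5.4), box minimizer x = (3.0, 0.0)
g(y_3) = b*y + (c1 - a1*y)*x1 + (c2 - a2*y)*x2 = 9*0.6 + (-0.4)*3.0 + 5.4*0.0 = 5.4 - 1.2 + 0.0 = 4.2


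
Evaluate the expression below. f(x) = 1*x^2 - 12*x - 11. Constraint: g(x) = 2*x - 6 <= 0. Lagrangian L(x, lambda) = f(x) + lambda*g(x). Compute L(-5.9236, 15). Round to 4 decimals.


Step 1: Evaluate f(x).
f(-5.9236) = 1*(-5.9236)^2 - 12*(-5.9236) - 11 = 95.1722
Step 2: Evaluate g(x).
g(-5.9236) = 2*-5.9236 - 6 = -17.8472
Step 3: Compute Lagrangian.
L = 95.1722 + 15*-17.8472 = -172.5358


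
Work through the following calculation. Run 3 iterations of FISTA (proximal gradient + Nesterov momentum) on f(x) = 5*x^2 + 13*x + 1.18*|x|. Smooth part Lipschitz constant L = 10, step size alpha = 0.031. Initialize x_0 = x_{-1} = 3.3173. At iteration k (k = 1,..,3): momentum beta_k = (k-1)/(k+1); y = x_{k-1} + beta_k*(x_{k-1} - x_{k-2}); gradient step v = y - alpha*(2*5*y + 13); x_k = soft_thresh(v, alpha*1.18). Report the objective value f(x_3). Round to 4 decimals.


FISTA on f(x) = 5*x^2 + 13*x + 1.18*|x|
L = 10, alpha = 0.031
Iteration 1: beta = 0.0, y = 3.3173 + 0.0*(3.3173 - 3.3173) = 3.3173
  grad(y) = 46.173, v = y - alpha*grad = 1.8859
  prox(v) = soft_thresh(1.8859, 0.0366) = 1.8494
Iteration 2: beta = 0.3333, y = 1.8494 + 0.3333*(1.8494 - 3.3173) = 1.36
  grad(y) = 26.6004, v = y - alpha*grad = 0.5354
  prox(v) = soft_thresh(0.5354, 0.0366) = 0.4988
Iteration 3: beta = 0.5, y = 0.4988 + 0.5*(0.4988 - 1.8494) = -0.1764
  grad(y) = 11.236, v = y - alpha*grad = -0.5247
  prox(v) = soft_thresh(-0.5247, 0.0366) = -0.4881
f(x_3) = 5*(-0.4881)^2 + 13*(-0.4881) + 1.18*|-0.4881| = -4.5784


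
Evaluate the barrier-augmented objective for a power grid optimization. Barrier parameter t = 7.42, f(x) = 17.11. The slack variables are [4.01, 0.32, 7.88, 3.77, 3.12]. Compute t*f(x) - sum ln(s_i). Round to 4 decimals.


Step 1: Compute log-barrier.
ln values: [1.3888, -1.1394, 2.0643, 1.3271, 1.1378]
phi = -(1.3888 - 1.1394 + 2.0643 + 1.3271 + 1.1378) = -4.7786
Step 2: Compute augmented objective.
t*f(x) = 7.42*17.11 = 126.9562
Total = 126.9562 - 4.7786 = 122.1776


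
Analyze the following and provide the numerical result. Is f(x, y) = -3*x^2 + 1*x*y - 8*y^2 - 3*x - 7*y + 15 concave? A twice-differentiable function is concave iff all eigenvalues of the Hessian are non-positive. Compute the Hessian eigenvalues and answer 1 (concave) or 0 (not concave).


The Hessian of f(x,y) = -3*x^2 + 1*x*y - 8*y^2 - 3*x - 7*y + 15 is:
H = [[-6, 1], [1, -16]]
Trace = -6 - 16 = -22
Determinant = -6*-16 - (1)^2 = 95
Discriminant = (-22)^2 - 4*95 = 104.0
Eigenvalues: lambda_1 = -16.099, lambda_2 = -5.901
The function is concave.

1


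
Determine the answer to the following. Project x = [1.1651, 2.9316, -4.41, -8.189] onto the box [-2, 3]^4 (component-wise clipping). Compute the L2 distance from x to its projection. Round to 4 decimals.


Project each component onto [-2, 3].
clip(1.1651) = 1.1651, clip(2.9316) = 2.9316, clip(-4.41) = -2.0, clip(-8.189) = -2.0
Projection = [1.1651, 2.9316, -2.0, -2.0]
Squared diffs: [0.0, 0.0, 5.8081, 38.3037]
Distance = sqrt(44.1118) = 6.6417


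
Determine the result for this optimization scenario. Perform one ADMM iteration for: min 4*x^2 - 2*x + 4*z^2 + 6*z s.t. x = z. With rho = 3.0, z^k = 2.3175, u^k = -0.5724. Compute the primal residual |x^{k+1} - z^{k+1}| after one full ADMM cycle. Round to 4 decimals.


ADMM iteration with rho = 3.0, z^k = 2.3175, u^k = -0.5724
Step 1: x-update.
Minimize 4*x^2 - 2*x + (3.0/2)*(x - 2.3175 - 0.5724)^2
FOC: (2*4 + 3.0)*x = 2 + 3.0*(2.3175 + 0.5724)
x^{k+1} = 0.97
Step 2: z-update.
Minimize 4*z^2 + 6*z + (3.0/2)*(0.97 - z - 0.5724)^2
FOC: (2*4 + 3.0)*z = -6 + 3.0*(0.97 - 0.5724)
z^{k+1} = -0.437
Step 3: u-update.
u^{k+1} = -0.5724 + 0.97 + 0.437 = 0.8346
Step 4: Primal residual = |0.97 + 0.437| = 1.407


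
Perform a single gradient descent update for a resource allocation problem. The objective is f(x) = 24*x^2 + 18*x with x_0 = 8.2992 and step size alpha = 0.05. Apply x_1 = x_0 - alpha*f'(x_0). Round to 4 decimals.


We compute the gradient at x_0 and apply the update.
f'(x) = 48*x + 18
f'(8.2992) = 48*8.2992 + 18 = 416.3616
x_1 = 8.2992 - 0.05*416.3616 = -12.5189


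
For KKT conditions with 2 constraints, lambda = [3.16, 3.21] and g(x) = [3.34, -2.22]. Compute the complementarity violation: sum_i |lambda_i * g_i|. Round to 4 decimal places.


KKT complementary slackness check:
lambda_1 * g_1 = 3.16 * 3.34 = 10.5544
lambda_2 * g_2 = 3.21 * -2.22 = -7.1262
Total violation = 10.5544 + 7.1262 = 17.6806


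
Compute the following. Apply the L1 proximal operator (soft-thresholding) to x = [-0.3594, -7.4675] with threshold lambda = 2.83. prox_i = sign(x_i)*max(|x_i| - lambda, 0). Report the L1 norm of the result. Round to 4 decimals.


Soft-thresholding with lambda = 2.83:
prox(-0.3594) = sign(-0.3594)*max(|-0.3594| - 2.83, 0) = 0.0
prox(-7.4675) = sign(-7.4675)*max(|-7.4675| - 2.83, 0) = -4.6375
prox(x) = [0.0, -4.6375]
||prox(x)||_1 = 0.0 + 4.6375 = 4.6375


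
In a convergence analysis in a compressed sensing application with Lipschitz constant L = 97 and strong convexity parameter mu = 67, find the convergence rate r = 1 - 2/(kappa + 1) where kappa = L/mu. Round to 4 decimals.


Step 1: Compute the condition number.
kappa = L/mu = 97/67 = 1.4478
Step 2: Compute the convergence rate.
r = 1 - 2/(kappa + 1) = 1 - 2*mu/(L + mu) = (L - mu)/(L + mu) = 30/164 = 0.1829


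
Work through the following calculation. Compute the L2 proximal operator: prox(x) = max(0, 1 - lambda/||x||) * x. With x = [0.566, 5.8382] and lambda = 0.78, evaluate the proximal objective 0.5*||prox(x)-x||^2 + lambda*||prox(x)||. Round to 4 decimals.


Step 1: Compute ||x||.
||x|| = 5.8656
Step 2: Compute scaling factor.
scale = max(0, 1 - 0.78/5.8656) = 0.867
Step 3: prox(x) = [0.4907, 5.0618]
||prox(x)|| = 5.0856
Step 4: Proximal objective.
0.5*||prox-x||^2 = 0.3042
lambda*||prox|| = 3.9668
Total = 4.2709


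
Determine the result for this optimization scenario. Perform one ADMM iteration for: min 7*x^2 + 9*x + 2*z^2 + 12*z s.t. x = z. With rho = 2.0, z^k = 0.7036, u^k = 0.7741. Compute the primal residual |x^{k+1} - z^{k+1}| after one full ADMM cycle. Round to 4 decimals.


ADMM iteration with rho = 2.0, z^k = 0.7036, u^k = 0.7741
Step 1: x-update.
Minimize 7*x^2 + 9*x + (2.0/2)*(x - 0.7036 + 0.7741)^2
FOC: (2*7 + 2.0)*x = -9 + 2.0*(0.7036 - 0.7741)
x^{k+1} = -0.5713
Step 2: z-update.
Minimize 2*z^2 + 12*z + (2.0/2)*(-0.5713 - z + 0.7741)^2
FOC: (2*2 + 2.0)*z = -12 + 2.0*(-0.5713 + 0.7741)
z^{k+1} = -1.9324
Step 3: u-update.
u^{k+1} = 0.7741 - 0.5713 + 1.9324 = 2.1352
Step 4: Primal residual = |-0.5713 + 1.9324| = 1.3611


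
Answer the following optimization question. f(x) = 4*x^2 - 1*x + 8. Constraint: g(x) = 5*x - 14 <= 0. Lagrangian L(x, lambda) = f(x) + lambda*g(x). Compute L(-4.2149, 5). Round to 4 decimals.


Step 1: Evaluate f(x).
f(-4.2149) = 4*(-4.2149)^2 - 1*(-4.2149) + 8 = 83.2764
Step 2: Evaluate g(x).
g(-4.2149) = 5*-4.2149 - 14 = -35.0745
Step 3: Compute Lagrangian.
L = 83.2764 + 5*-35.0745 = -92.0961


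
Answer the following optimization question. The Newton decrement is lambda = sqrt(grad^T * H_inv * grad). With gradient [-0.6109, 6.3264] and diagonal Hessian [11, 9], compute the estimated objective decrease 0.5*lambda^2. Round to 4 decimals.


Step 1: H is diagonal, so H^(-1) * g = [-0.0555, 0.7029].
Step 2: g^T H^(-1) g = sum_i g_i^2 / H_ii
  = (-0.6109)^2/11 + (6.3264)^2/9
  = 0.0339 + 4.447 = 4.481
Step 3: Objective decrease = 0.5 * g^T H^(-1) g = 2.2405


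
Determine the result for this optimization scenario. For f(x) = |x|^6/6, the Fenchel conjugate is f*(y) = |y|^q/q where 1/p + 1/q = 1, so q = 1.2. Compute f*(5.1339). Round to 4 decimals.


The conjugate exponent q satisfies 1/p + 1/q = 1.
p = 6, so q = 6/(6 - 1) = 1.2
|y|^q = 5.1339^1.2 = 7.1209
f*(5.1339) = 7.1209 / 1.2 = 5.9341


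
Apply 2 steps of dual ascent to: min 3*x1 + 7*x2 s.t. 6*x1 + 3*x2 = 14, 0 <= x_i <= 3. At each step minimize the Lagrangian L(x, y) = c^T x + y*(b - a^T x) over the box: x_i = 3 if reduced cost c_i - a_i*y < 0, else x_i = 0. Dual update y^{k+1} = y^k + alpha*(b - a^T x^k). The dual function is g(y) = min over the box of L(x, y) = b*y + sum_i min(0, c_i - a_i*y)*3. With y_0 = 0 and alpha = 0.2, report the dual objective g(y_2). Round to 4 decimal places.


Dual ascent for LP: min 3*x1 + 7*x2, 6*x1 + 3*x2 = 14, 0 <= x_i <= 3
Step 1: y^k = 0.0, reduced costs: (3.0, 7.0)
  x^k = (0.0, 0.0), subgradient = b - a^T x = 14.0
  y^{k+1} = 0.0 + 0.2*14.0 = 2.8
Step 2: y^k = 2.8, reduced costs: (-13.8, -1.4)
  x^k = (3.0, 3.0), subgradient = b - a^T x = -13.0
  y^{k+1} = 2.8 + 0.2*-13.0 = 0.2
Dual objective at y_2 = 0.2: reduced costs (1.8, 6.4), box minimizer x = (0.0, 0.0)
g(y_2) = b*y + (c1 - a1*y)*x1 + (c2 - a2*y)*x2 = 14*0.2 + 1.8*0.0 + 6.4*0.0 = 2.8 + 0.0 + 0.0 = 2.8


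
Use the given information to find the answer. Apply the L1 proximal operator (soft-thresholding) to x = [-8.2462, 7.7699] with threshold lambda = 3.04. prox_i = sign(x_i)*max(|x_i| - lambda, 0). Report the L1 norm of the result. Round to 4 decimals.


Soft-thresholding with lambda = 3.04:
prox(-8.2462) = sign(-8.2462)*max(|-8.2462| - 3.04, 0) = -5.2062
prox(7.7699) = sign(7.7699)*max(|7.7699| - 3.04, 0) = 4.7299
prox(x) = [-5.2062, 4.7299]
||prox(x)||_1 = 5.2062 + 4.7299 = 9.9361


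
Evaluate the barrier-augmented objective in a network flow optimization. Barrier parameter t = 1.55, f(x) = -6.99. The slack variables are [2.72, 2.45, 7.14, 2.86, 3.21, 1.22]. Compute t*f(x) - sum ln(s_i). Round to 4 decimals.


Step 1: Compute log-barrier.
ln values: [1.0006, 0.8961, 1.9657, 1.0508, 1.1663, 0.1989]
phi = -(1.0006 + 0.8961 + 1.9657 + 1.0508 + 1.1663 + 0.1989) = -6.2784
Step 2: Compute augmented objective.
t*f(x) = 1.55*-6.99 = -10.8345
Total = -10.8345 - 6.2784 = -17.1129
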